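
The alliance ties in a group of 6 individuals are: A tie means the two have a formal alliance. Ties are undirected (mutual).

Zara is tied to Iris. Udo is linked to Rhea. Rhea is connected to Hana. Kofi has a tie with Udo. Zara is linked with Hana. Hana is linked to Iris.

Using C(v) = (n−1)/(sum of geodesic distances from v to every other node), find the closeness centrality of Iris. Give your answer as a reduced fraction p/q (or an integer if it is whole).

Distances from Iris: Hana:1, Kofi:4, Rhea:2, Udo:3, Zara:1. Sum = 11.
n = 6, so closeness = 5/11.

5/11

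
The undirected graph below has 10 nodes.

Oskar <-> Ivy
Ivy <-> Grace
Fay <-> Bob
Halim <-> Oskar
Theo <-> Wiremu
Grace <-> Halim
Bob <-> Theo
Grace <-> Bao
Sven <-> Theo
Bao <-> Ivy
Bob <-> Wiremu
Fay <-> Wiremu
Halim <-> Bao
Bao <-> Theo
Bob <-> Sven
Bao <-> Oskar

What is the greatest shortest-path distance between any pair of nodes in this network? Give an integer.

Eccentricity of each node (its greatest distance to any other): Bao:3, Bob:3, Fay:4, Grace:4, Halim:4, Ivy:4, Oskar:4, Sven:3, Theo:2, Wiremu:3.
The maximum eccentricity is 4, realized for instance by the pair Fay–Halim via Fay – Wiremu – Theo – Bao – Halim. So the diameter is 4.

4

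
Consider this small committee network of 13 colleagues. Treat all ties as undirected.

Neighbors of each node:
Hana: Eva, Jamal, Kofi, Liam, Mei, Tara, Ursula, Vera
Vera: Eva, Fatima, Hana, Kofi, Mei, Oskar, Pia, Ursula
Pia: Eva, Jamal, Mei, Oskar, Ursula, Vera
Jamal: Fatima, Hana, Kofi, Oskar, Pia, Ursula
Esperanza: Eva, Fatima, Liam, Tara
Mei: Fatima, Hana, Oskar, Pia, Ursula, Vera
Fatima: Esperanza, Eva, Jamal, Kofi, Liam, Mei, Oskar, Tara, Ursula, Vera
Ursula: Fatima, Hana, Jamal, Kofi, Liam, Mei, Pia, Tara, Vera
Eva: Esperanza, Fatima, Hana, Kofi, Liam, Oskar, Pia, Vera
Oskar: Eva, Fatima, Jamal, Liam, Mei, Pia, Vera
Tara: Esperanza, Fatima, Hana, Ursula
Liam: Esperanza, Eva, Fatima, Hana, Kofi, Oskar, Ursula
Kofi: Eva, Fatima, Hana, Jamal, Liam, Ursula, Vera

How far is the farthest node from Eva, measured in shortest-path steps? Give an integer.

Distances from Eva: Esperanza:1, Fatima:1, Hana:1, Jamal:2, Kofi:1, Liam:1, Mei:2, Oskar:1, Pia:1, Tara:2, Ursula:2, Vera:1.
The largest is 2 (to Ursula, Mei, Tara, and Jamal), so the eccentricity of Eva is 2.

2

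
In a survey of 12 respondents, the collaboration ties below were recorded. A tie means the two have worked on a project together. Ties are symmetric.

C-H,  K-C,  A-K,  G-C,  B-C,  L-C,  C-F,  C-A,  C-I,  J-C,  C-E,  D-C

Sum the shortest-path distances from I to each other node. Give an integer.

Distances from I: A:2, B:2, C:1, D:2, E:2, F:2, G:2, H:2, J:2, K:2, L:2.
Sum = 2 + 2 + 1 + 2 + 2 + 2 + 2 + 2 + 2 + 2 + 2 = 21.

21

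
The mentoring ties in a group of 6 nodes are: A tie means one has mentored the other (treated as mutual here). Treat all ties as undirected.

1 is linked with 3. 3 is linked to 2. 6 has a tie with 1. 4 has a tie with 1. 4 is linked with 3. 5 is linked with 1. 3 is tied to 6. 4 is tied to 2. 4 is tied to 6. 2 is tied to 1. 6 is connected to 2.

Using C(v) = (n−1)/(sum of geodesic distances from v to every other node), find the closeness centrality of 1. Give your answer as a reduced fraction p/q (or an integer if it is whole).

1

Distances from 1: 2:1, 3:1, 4:1, 5:1, 6:1. Sum = 5.
n = 6, so closeness = 5/5 = 1.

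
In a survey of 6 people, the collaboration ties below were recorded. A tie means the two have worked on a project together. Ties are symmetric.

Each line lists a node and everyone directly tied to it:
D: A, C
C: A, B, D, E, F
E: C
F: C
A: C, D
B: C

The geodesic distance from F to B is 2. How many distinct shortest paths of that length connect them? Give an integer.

The shortest distance is 2, and the only length-2 path is F–C–B. So there is exactly 1 shortest path.

1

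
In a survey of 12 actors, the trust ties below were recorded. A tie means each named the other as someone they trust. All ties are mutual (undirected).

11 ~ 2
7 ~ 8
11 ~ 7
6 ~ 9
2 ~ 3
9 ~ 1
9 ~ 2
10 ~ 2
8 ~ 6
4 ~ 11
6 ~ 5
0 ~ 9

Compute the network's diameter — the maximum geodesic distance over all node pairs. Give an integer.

5

Eccentricity of each node (its greatest distance to any other): 0:4, 1:4, 2:3, 3:4, 4:5, 5:5, 6:4, 7:4, 8:4, 9:3, 10:4, 11:4.
The maximum eccentricity is 5, realized for instance by the pair 4–5 via 4 – 11 – 2 – 9 – 6 – 5. So the diameter is 5.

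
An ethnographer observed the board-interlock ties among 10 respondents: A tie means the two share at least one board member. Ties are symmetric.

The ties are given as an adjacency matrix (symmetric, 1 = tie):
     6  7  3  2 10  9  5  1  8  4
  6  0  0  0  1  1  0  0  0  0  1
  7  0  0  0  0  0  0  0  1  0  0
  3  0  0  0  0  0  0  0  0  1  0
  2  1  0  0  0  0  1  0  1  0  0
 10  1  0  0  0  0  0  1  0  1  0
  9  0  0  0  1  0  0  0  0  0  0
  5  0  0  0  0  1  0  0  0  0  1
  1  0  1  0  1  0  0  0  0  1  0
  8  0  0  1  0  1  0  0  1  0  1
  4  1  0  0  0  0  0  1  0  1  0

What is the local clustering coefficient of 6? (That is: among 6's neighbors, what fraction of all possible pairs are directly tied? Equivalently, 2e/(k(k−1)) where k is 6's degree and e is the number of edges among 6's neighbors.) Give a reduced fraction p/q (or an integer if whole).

0

6's neighbors: 2, 4, and 10 (k = 3).
Possible neighbor pairs: C(3,2) = 3. Edges among them: none → e = 0.
Clustering(6) = 0/3 = 0.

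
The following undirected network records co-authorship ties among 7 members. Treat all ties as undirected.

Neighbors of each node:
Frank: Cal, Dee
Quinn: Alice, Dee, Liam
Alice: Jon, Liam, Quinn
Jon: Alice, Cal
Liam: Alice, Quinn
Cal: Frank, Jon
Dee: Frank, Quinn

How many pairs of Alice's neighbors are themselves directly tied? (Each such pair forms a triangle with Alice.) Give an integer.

1

Alice's neighbors: Jon, Liam, and Quinn.
Neighbor pairs that are themselves tied: Alice–Liam–Quinn. Each forms one triangle with Alice, for 1 in total.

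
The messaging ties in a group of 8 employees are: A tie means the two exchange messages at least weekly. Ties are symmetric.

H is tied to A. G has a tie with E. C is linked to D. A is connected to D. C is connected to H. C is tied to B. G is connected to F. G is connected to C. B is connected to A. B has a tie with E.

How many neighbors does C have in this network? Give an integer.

4

C is directly tied to B, D, G, and H. That is 4 neighbors, so the degree of C is 4.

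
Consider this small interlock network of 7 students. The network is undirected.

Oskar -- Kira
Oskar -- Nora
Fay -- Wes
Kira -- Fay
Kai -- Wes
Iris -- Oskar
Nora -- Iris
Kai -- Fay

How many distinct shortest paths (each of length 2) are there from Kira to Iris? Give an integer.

The shortest distance is 2, and the only length-2 path is Kira–Oskar–Iris. So there is exactly 1 shortest path.

1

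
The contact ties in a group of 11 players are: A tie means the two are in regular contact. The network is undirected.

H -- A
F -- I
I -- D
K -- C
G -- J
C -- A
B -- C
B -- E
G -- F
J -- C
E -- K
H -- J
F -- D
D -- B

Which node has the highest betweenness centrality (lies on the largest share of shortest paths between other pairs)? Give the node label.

C

Unnormalized betweenness of each node: A:7/3, B:43/3, C:109/6, D:28/3, E:11/6, F:17/3, G:19/3, H:4/3, I:0, J:34/3, K:7/3.
C has the largest value, 109/6, making it the main broker — the node through which the most shortest paths run.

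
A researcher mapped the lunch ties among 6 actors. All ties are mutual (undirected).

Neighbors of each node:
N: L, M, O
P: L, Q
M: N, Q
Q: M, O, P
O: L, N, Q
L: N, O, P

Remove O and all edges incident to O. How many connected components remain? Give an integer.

O's neighbors (L, N, and Q) remain reachable from one another through other ties, so the rest of the network stays in one piece.

1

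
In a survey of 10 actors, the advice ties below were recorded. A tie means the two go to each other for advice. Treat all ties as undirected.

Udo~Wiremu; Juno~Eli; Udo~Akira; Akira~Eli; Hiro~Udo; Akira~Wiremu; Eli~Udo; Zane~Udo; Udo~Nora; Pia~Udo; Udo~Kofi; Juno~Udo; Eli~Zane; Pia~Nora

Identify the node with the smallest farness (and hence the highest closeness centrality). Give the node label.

Farness (sum of distances to all others) for each node — Akira:15, Eli:14, Hiro:17, Juno:16, Kofi:17, Nora:16, Pia:16, Udo:9, Wiremu:16, Zane:16.
The smallest farness is 9, for Udo, so Udo has the highest closeness.

Udo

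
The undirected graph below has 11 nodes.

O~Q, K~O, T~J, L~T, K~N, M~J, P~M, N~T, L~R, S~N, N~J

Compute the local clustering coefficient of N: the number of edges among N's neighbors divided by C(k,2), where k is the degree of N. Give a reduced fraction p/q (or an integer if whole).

N's neighbors: J, K, S, and T (k = 4).
Possible neighbor pairs: C(4,2) = 6. Edges among them: J–T → e = 1.
Clustering(N) = 1/6.

1/6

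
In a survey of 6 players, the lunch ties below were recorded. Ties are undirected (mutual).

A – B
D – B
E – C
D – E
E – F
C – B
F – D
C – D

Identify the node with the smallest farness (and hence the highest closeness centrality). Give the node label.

D

Farness (sum of distances to all others) for each node — A:11, B:7, C:7, D:6, E:8, F:9.
The smallest farness is 6, for D, so D has the highest closeness.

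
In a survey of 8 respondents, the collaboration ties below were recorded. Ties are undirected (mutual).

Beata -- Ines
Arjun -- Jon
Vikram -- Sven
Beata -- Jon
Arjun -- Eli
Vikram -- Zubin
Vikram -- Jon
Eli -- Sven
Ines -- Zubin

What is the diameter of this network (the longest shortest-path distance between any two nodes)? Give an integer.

Eccentricity of each node (its greatest distance to any other): Arjun:3, Beata:3, Eli:4, Ines:4, Jon:2, Sven:3, Vikram:2, Zubin:3.
The maximum eccentricity is 4, realized for instance by the pair Eli–Ines via Eli – Sven – Vikram – Zubin – Ines. So the diameter is 4.

4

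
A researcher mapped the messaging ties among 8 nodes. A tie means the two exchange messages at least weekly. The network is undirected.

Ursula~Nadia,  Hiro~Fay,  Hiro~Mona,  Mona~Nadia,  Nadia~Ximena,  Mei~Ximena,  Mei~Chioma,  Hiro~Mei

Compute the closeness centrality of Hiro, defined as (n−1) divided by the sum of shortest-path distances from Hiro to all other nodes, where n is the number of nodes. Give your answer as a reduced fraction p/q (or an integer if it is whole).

Distances from Hiro: Chioma:2, Fay:1, Mei:1, Mona:1, Nadia:2, Ursula:3, Ximena:2. Sum = 12.
n = 8, so closeness = 7/12.

7/12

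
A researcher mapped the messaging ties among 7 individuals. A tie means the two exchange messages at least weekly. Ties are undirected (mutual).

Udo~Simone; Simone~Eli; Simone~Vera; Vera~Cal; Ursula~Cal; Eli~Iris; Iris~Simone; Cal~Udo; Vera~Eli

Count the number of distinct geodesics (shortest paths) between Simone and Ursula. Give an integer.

The shortest distance is 3. The length-3 paths are: Simone–Udo–Cal–Ursula; Simone–Vera–Cal–Ursula.
That gives 2 distinct shortest paths.

2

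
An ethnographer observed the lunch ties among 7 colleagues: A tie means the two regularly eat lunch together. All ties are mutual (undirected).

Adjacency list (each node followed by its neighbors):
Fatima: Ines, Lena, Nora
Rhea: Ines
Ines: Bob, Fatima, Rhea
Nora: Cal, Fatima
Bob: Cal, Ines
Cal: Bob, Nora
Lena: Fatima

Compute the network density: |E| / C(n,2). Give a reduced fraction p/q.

1/3

There are 7 edges and 7 nodes, so the maximum possible is C(7,2) = 21.
Density = 7/21 = 1/3.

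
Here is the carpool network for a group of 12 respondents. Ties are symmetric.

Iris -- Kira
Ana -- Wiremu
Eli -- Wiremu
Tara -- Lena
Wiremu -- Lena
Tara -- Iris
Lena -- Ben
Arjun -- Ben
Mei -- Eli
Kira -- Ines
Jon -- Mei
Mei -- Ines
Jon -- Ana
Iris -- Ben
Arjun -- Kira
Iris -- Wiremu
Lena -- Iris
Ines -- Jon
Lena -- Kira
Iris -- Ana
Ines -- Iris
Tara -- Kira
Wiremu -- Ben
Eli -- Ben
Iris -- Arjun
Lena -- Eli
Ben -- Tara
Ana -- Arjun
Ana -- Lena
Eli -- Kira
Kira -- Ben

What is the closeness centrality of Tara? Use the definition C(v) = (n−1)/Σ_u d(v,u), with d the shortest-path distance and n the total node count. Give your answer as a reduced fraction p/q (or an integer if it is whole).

Distances from Tara: Ana:2, Arjun:2, Ben:1, Eli:2, Ines:2, Iris:1, Jon:3, Kira:1, Lena:1, Mei:3, Wiremu:2. Sum = 20.
n = 12, so closeness = 11/20.

11/20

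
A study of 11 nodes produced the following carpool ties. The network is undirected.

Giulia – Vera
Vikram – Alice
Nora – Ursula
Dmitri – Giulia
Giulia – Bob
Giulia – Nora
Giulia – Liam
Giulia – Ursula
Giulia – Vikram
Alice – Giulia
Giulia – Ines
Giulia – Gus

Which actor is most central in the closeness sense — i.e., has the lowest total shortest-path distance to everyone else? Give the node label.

Giulia

Farness (sum of distances to all others) for each node — Alice:18, Bob:19, Dmitri:19, Giulia:10, Gus:19, Ines:19, Liam:19, Nora:18, Ursula:18, Vera:19, Vikram:18.
The smallest farness is 10, for Giulia, so Giulia has the highest closeness.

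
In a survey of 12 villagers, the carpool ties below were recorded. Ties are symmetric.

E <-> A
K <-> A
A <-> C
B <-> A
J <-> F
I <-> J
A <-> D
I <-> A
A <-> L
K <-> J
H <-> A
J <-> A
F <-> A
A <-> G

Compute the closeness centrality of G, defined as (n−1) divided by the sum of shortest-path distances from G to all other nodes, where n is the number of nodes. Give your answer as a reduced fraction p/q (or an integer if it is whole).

Distances from G: A:1, B:2, C:2, D:2, E:2, F:2, H:2, I:2, J:2, K:2, L:2. Sum = 21.
n = 12, so closeness = 11/21.

11/21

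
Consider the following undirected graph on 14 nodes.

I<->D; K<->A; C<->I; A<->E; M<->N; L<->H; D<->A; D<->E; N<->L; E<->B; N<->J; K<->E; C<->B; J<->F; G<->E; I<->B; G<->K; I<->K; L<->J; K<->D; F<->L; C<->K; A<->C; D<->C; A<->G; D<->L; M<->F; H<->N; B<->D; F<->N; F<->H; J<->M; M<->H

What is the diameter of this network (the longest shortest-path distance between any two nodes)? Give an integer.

Eccentricity of each node (its greatest distance to any other): A:4, B:4, C:4, D:3, E:4, F:4, G:5, H:4, I:4, J:4, K:4, L:3, M:5, N:4.
The maximum eccentricity is 5, realized for instance by the pair G–M via G – A – D – L – F – M. So the diameter is 5.

5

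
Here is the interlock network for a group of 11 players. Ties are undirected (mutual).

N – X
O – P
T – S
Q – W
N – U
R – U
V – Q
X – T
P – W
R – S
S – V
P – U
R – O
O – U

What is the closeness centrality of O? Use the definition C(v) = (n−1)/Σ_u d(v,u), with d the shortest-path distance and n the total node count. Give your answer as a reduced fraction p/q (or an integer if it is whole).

10/21

Distances from O: N:2, P:1, Q:3, R:1, S:2, T:3, U:1, V:3, W:2, X:3. Sum = 21.
n = 11, so closeness = 10/21.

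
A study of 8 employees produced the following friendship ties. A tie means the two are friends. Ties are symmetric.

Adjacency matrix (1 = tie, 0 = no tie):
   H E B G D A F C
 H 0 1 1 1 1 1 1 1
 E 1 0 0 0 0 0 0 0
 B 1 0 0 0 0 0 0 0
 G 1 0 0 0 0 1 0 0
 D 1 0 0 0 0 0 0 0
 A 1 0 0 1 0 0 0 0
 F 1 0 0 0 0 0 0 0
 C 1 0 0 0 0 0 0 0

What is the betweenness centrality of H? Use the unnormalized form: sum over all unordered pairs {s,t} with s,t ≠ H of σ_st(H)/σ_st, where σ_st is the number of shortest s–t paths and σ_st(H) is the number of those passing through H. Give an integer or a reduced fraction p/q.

20

Pairs whose geodesics pass through H — E–B: 1; E–G: 1; E–D: 1; E–A: 1; E–F: 1; E–C: 1; B–G: 1; B–D: 1; B–A: 1; B–F: 1; B–C: 1; G–D: 1; G–F: 1; G–C: 1 … (+6 more pairs).
All other pairs contribute 0.
Summing the contributions gives betweenness(H) = 20.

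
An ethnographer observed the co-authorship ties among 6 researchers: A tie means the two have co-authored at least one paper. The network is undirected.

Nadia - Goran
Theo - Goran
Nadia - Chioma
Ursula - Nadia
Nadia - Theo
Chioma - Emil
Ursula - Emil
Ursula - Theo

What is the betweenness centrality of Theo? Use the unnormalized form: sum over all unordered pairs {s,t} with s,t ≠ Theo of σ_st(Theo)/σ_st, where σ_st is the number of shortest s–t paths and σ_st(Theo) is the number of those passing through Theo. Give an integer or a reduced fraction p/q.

Pairs whose geodesics pass through Theo — Goran–Ursula: 1/2; Goran–Emil: 1/3.
All other pairs contribute 0.
Summing the contributions gives betweenness(Theo) = 5/6.

5/6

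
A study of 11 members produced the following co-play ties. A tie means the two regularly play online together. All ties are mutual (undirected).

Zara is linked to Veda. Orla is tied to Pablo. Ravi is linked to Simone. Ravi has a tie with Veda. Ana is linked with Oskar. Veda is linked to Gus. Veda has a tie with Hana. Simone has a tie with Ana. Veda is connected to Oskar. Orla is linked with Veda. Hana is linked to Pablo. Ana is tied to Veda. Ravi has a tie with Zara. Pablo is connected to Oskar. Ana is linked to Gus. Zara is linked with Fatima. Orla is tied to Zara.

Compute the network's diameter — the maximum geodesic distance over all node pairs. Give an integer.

Eccentricity of each node (its greatest distance to any other): Ana:3, Fatima:3, Gus:3, Hana:3, Orla:3, Oskar:3, Pablo:3, Ravi:3, Simone:3, Veda:2, Zara:2.
The maximum eccentricity is 3, realized for instance by the pair Pablo–Gus via Pablo – Hana – Veda – Gus. So the diameter is 3.

3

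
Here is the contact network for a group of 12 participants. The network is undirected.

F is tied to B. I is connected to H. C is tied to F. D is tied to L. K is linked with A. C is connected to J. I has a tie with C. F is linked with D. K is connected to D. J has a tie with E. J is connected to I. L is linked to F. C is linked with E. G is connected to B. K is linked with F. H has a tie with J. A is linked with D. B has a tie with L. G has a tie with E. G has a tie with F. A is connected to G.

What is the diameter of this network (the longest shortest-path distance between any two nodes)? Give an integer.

4

Eccentricity of each node (its greatest distance to any other): A:4, B:4, C:3, D:4, E:3, F:3, G:3, H:4, I:4, J:3, K:4, L:4.
The maximum eccentricity is 4, realized for instance by the pair I–A via I – C – F – G – A. So the diameter is 4.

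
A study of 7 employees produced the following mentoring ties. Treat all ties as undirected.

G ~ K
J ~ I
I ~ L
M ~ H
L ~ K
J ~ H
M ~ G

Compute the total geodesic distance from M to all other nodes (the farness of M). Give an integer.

12

Distances from M: G:1, H:1, I:3, J:2, K:2, L:3.
Sum = 1 + 1 + 3 + 2 + 2 + 3 = 12.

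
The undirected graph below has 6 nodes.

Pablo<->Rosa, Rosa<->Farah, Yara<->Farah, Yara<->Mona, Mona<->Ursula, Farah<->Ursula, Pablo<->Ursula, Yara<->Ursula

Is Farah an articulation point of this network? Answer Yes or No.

No

Even without Farah, every remaining node can still reach every other (the residual graph is connected), so Farah is not a cut vertex.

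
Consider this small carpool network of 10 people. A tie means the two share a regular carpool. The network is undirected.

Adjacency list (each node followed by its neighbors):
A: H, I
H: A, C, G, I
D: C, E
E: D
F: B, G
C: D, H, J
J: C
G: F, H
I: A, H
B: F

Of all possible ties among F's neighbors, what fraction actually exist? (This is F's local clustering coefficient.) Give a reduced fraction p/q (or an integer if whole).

0

F's neighbors: B and G (k = 2).
Possible neighbor pairs: C(2,2) = 1. Edges among them: none → e = 0.
Clustering(F) = 0/1.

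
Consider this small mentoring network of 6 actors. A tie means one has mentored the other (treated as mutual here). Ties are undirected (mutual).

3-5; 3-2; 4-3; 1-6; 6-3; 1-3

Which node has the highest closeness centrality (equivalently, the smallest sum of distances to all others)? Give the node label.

3

Farness (sum of distances to all others) for each node — 1:8, 2:9, 3:5, 4:9, 5:9, 6:8.
The smallest farness is 5, for 3, so 3 has the highest closeness.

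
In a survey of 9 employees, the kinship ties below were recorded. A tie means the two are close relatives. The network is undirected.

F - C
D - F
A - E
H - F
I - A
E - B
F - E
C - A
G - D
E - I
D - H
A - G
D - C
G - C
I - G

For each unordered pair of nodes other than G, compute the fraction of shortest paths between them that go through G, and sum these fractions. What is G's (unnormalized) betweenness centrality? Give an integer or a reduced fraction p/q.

Pairs whose geodesics pass through G — H–A: 1/4; H–I: 1/2; A–D: 1/2; D–I: 1; I–C: 1/2.
All other pairs contribute 0.
Summing the contributions gives betweenness(G) = 11/4.

11/4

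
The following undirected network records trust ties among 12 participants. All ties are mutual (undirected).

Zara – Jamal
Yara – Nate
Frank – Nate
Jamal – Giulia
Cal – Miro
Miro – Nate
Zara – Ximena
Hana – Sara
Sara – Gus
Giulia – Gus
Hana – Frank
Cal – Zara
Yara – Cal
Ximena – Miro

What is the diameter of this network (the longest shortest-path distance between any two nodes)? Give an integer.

5

Eccentricity of each node (its greatest distance to any other): Cal:5, Frank:5, Giulia:5, Gus:5, Hana:5, Jamal:5, Miro:5, Nate:5, Sara:5, Ximena:5, Yara:5, Zara:5.
The maximum eccentricity is 5, realized for instance by the pair Frank–Jamal via Frank – Hana – Sara – Gus – Giulia – Jamal. So the diameter is 5.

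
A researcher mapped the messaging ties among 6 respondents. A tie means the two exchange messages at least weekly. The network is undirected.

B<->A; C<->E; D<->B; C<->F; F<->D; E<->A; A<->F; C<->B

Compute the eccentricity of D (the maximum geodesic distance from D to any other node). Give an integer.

3

Distances from D: A:2, B:1, C:2, E:3, F:1.
The largest is 3 (to E), so the eccentricity of D is 3.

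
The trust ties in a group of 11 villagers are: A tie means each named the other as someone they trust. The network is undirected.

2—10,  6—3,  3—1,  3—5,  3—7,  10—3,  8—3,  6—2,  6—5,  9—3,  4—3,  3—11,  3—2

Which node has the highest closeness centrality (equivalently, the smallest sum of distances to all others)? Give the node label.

3

Farness (sum of distances to all others) for each node — 1:19, 2:17, 3:10, 4:19, 5:18, 6:17, 7:19, 8:19, 9:19, 10:18, 11:19.
The smallest farness is 10, for 3, so 3 has the highest closeness.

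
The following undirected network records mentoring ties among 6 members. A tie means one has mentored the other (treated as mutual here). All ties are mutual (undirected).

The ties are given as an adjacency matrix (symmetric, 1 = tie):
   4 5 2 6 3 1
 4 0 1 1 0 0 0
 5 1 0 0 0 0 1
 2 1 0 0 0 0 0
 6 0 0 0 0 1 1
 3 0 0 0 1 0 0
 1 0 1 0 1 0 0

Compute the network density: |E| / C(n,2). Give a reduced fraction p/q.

1/3

There are 5 edges and 6 nodes, so the maximum possible is C(6,2) = 15.
Density = 5/15 = 1/3.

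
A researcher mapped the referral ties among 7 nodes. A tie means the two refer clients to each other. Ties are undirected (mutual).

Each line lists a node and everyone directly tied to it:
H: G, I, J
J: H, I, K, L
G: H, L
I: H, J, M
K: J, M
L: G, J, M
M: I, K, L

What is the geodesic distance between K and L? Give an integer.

2

One shortest route is K – M – L, which uses 2 edges, and K and L are not directly tied, so nothing shorter exists. So d(K,L) = 2.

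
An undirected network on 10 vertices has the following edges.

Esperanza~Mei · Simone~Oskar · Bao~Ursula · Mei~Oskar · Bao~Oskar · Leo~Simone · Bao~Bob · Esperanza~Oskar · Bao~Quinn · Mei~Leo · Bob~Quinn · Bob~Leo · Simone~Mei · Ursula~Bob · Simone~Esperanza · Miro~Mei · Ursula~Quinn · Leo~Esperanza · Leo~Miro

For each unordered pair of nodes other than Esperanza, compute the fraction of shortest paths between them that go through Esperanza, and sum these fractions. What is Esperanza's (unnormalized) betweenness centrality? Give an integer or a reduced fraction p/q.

1/3

Pairs whose geodesics pass through Esperanza — Oskar–Leo: 1/3.
All other pairs contribute 0.
Summing the contributions gives betweenness(Esperanza) = 1/3.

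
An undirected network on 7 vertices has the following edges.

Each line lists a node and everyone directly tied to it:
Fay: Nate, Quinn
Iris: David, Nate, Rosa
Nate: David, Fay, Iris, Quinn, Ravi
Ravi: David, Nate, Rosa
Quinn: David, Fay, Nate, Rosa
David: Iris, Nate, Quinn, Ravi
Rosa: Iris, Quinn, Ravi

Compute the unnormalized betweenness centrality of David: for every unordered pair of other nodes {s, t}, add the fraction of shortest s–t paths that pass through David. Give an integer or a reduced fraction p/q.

1

Pairs whose geodesics pass through David — Iris–Ravi: 1/3; Iris–Quinn: 1/3; Ravi–Quinn: 1/3.
All other pairs contribute 0.
Summing the contributions gives betweenness(David) = 1.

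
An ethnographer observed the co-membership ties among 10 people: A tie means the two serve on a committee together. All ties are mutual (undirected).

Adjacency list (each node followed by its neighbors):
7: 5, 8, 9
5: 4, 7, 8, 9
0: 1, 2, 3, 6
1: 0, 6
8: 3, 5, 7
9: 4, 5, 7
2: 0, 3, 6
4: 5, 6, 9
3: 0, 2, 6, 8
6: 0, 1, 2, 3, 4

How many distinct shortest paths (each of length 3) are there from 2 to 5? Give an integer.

The shortest distance is 3. The length-3 paths are: 2–6–4–5; 2–3–8–5.
That gives 2 distinct shortest paths.

2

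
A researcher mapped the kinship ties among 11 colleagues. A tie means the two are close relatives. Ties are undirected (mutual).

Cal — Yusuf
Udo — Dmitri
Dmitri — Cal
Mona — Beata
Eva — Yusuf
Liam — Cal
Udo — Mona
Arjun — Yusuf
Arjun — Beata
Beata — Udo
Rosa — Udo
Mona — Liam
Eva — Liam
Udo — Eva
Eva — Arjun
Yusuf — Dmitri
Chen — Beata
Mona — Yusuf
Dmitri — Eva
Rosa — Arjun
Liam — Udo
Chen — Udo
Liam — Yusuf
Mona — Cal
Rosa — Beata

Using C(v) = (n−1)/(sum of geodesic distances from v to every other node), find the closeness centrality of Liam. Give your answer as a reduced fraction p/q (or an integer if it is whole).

Distances from Liam: Arjun:2, Beata:2, Cal:1, Chen:2, Dmitri:2, Eva:1, Mona:1, Rosa:2, Udo:1, Yusuf:1. Sum = 15.
n = 11, so closeness = 10/15 = 2/3.

2/3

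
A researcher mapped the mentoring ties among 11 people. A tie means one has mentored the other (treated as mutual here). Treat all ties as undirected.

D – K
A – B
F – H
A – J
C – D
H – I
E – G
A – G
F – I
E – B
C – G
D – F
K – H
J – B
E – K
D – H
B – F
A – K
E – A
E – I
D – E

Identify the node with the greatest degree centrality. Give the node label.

E

Degrees — A:5, B:4, C:2, D:5, E:6, F:4, G:3, H:4, I:3, J:2, K:4.
The maximum is 6, attained only by E.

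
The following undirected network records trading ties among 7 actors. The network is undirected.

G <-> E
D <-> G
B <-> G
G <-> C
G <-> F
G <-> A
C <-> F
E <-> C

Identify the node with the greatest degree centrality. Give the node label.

Degrees — A:1, B:1, C:3, D:1, E:2, F:2, G:6.
The maximum is 6, attained only by G.

G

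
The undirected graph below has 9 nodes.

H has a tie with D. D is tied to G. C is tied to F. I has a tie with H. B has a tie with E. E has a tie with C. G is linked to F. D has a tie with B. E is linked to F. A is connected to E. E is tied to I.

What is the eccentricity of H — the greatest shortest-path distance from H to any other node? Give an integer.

3

Distances from H: A:3, B:2, C:3, D:1, E:2, F:3, G:2, I:1.
The largest is 3 (to F, A, and C), so the eccentricity of H is 3.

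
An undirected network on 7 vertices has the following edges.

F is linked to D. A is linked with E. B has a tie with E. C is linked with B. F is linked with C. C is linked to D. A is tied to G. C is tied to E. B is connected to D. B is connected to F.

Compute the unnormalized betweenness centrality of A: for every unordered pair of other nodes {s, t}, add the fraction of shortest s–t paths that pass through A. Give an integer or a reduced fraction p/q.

5

Pairs whose geodesics pass through A — D–G: 2/2; B–G: 1; E–G: 1; C–G: 1; G–F: 2/2.
All other pairs contribute 0.
Summing the contributions gives betweenness(A) = 5.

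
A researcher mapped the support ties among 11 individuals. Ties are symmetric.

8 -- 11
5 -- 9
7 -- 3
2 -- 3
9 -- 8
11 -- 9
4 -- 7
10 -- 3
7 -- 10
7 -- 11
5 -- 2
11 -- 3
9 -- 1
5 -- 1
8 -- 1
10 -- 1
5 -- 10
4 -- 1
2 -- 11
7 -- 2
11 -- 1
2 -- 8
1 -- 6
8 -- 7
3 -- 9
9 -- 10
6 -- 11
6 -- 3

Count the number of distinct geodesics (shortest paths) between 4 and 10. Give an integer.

The shortest distance is 2. The length-2 paths are: 4–1–10; 4–7–10.
That gives 2 distinct shortest paths.

2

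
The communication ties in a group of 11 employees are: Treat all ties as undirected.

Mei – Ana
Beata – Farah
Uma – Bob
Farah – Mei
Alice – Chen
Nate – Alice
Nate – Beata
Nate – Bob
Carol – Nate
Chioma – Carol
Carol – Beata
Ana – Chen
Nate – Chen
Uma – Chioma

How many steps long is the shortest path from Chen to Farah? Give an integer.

One shortest route is Chen – Nate – Beata – Farah, which uses 3 edges, and at distance 2 from Chen we only reach {Beata, Bob, Carol, Mei}, which does not include Farah. So d(Chen,Farah) = 3.

3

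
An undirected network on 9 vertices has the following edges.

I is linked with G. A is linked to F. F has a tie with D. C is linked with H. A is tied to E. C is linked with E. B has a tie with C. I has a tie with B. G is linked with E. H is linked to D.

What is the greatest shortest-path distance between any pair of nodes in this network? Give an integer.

4

Eccentricity of each node (its greatest distance to any other): A:3, B:4, C:3, D:4, E:3, F:4, G:4, H:3, I:4.
The maximum eccentricity is 4, realized for instance by the pair I–D via I – B – C – H – D. So the diameter is 4.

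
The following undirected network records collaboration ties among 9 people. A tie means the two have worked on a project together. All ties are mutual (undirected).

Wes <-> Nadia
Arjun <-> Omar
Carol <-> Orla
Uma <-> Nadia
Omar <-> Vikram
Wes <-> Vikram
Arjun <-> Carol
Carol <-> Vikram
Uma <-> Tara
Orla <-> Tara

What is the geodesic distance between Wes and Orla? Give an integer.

One shortest route is Wes – Vikram – Carol – Orla, which uses 3 edges, and at distance 2 from Wes we only reach {Carol, Omar, Uma}, which does not include Orla. So d(Wes,Orla) = 3.

3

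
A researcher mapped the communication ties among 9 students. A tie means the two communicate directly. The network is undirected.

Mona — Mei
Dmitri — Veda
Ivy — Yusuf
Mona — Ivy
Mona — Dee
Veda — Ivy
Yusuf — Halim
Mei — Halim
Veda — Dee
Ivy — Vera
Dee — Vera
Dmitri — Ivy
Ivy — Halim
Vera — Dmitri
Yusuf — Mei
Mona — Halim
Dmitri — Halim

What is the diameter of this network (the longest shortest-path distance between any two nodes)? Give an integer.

3

Eccentricity of each node (its greatest distance to any other): Dee:3, Dmitri:2, Halim:2, Ivy:2, Mei:3, Mona:2, Veda:3, Vera:3, Yusuf:3.
The maximum eccentricity is 3, realized for instance by the pair Vera–Mei via Vera – Ivy – Yusuf – Mei. So the diameter is 3.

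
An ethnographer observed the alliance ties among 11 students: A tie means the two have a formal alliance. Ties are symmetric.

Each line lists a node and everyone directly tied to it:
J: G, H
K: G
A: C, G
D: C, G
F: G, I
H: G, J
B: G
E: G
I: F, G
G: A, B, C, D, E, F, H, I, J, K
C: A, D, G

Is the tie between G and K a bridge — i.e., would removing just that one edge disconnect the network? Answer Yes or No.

Yes

Without the G–K edge there is no alternate route between G and K, so the network disconnects. It is a bridge.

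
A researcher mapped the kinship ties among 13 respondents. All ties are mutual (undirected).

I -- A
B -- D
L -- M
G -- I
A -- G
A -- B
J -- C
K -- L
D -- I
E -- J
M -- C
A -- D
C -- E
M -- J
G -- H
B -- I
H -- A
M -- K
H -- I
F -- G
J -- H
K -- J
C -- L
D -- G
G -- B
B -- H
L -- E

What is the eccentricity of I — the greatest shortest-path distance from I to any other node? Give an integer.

4

Distances from I: A:1, B:1, C:3, D:1, E:3, F:2, G:1, H:1, J:2, K:3, L:4, M:3.
The largest is 4 (to L), so the eccentricity of I is 4.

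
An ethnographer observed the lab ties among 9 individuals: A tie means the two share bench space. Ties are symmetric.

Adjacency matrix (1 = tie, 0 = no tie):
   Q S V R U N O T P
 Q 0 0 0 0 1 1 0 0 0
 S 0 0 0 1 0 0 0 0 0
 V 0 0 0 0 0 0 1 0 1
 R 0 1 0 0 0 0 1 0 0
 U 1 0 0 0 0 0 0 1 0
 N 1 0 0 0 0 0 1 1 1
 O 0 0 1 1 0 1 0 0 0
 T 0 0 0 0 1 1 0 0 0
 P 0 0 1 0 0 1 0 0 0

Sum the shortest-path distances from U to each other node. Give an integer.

Distances from U: N:2, O:3, P:3, Q:1, R:4, S:5, T:1, V:4.
Sum = 2 + 3 + 3 + 1 + 4 + 5 + 1 + 4 = 23.

23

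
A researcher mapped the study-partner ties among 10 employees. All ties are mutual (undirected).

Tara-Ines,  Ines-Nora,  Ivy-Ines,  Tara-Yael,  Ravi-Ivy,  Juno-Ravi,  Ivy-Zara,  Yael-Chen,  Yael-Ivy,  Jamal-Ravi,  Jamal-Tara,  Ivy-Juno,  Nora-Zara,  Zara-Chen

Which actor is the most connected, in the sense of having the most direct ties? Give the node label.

Ivy

Degrees — Chen:2, Ines:3, Ivy:5, Jamal:2, Juno:2, Nora:2, Ravi:3, Tara:3, Yael:3, Zara:3.
The maximum is 5, attained only by Ivy.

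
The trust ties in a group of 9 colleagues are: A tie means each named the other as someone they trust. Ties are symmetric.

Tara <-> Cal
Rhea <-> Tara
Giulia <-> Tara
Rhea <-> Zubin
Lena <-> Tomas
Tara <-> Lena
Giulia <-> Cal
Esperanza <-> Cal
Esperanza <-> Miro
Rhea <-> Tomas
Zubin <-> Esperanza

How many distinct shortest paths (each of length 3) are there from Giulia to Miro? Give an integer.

1

The shortest distance is 3, and the only length-3 path is Giulia–Cal–Esperanza–Miro. So there is exactly 1 shortest path.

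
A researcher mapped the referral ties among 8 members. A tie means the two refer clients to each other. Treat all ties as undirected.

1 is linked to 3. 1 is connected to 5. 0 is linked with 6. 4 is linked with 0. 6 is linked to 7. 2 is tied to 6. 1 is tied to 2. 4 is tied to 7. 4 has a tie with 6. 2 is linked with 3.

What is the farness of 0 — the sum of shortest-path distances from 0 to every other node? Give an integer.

16

Distances from 0: 1:3, 2:2, 3:3, 4:1, 5:4, 6:1, 7:2.
Sum = 3 + 2 + 3 + 1 + 4 + 1 + 2 = 16.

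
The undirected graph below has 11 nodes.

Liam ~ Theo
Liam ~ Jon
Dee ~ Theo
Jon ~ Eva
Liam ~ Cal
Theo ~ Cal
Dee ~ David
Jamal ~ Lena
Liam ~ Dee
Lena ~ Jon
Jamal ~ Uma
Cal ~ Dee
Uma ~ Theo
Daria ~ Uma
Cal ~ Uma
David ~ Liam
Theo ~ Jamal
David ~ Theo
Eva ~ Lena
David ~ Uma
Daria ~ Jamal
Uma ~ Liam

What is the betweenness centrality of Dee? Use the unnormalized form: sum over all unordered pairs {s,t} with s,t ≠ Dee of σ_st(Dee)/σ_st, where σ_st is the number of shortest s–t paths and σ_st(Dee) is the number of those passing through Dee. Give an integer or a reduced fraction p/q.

1/4

Pairs whose geodesics pass through Dee — David–Cal: 1/4.
All other pairs contribute 0.
Summing the contributions gives betweenness(Dee) = 1/4.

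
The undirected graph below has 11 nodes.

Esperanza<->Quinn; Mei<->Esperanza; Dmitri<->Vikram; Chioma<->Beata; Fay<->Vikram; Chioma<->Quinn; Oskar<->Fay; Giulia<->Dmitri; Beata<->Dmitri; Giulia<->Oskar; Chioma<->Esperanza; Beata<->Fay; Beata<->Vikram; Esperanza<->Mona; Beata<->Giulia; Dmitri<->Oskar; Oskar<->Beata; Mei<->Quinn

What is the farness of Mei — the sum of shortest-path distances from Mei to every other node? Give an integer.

Distances from Mei: Beata:3, Chioma:2, Dmitri:4, Esperanza:1, Fay:4, Giulia:4, Mona:2, Oskar:4, Quinn:1, Vikram:4.
Sum = 3 + 2 + 4 + 1 + 4 + 4 + 2 + 4 + 1 + 4 = 29.

29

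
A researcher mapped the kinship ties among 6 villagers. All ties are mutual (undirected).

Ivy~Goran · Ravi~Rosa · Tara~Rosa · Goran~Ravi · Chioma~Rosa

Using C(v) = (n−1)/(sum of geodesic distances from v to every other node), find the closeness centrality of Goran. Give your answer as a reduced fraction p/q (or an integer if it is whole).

Distances from Goran: Chioma:3, Ivy:1, Ravi:1, Rosa:2, Tara:3. Sum = 10.
n = 6, so closeness = 5/10 = 1/2.

1/2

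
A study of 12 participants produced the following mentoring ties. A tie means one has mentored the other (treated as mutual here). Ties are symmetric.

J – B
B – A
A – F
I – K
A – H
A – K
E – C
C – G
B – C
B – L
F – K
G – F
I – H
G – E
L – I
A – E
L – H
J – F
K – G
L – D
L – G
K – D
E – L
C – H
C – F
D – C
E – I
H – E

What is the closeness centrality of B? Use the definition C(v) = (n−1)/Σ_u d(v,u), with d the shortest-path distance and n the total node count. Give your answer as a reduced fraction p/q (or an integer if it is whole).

11/18

Distances from B: A:1, C:1, D:2, E:2, F:2, G:2, H:2, I:2, J:1, K:2, L:1. Sum = 18.
n = 12, so closeness = 11/18.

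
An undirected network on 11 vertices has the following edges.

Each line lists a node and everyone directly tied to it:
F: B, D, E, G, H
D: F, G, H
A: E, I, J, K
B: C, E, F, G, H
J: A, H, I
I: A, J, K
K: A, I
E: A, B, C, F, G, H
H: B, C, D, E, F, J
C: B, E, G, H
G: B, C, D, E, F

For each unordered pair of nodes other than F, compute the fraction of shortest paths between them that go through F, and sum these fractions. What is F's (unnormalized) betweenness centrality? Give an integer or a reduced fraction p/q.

Pairs whose geodesics pass through F — H–G: 1/5; D–B: 1/3; D–E: 1/3; D–A: 1/4; D–K: 1/5; G–J: 1/6.
All other pairs contribute 0.
Summing the contributions gives betweenness(F) = 89/60.

89/60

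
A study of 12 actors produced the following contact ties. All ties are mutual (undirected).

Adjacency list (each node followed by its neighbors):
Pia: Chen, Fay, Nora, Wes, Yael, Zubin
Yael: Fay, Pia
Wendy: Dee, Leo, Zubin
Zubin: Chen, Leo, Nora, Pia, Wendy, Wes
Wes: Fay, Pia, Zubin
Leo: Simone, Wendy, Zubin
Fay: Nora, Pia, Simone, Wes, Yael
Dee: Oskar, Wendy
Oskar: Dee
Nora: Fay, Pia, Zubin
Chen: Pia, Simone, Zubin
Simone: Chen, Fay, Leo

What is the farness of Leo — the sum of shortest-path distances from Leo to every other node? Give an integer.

Distances from Leo: Chen:2, Dee:2, Fay:2, Nora:2, Oskar:3, Pia:2, Simone:1, Wendy:1, Wes:2, Yael:3, Zubin:1.
Sum = 2 + 2 + 2 + 2 + 3 + 2 + 1 + 1 + 2 + 3 + 1 = 21.

21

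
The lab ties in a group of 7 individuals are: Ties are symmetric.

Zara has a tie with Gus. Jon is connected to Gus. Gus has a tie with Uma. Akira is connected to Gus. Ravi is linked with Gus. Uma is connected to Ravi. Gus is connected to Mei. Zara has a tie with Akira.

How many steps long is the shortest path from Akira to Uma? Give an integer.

One shortest route is Akira – Gus – Uma, which uses 2 edges, and Akira and Uma are not directly tied, so nothing shorter exists. So d(Akira,Uma) = 2.

2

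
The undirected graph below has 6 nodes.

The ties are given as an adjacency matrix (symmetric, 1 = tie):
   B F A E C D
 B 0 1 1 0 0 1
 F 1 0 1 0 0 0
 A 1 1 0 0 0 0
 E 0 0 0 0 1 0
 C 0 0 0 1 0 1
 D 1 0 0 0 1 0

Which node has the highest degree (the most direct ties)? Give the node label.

Degrees — A:2, B:3, C:2, D:2, E:1, F:2.
The maximum is 3, attained only by B.

B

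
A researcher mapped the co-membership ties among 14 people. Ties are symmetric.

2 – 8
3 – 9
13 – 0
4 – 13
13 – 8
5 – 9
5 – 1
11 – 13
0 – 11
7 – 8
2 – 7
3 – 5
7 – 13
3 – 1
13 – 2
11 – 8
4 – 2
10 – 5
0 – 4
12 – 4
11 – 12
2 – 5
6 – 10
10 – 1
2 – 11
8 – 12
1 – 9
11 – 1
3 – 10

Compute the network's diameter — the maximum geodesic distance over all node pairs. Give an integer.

4

Eccentricity of each node (its greatest distance to any other): 0:4, 1:3, 2:3, 3:3, 4:4, 5:3, 6:4, 7:4, 8:4, 9:3, 10:3, 11:3, 12:4, 13:4.
The maximum eccentricity is 4, realized for instance by the pair 4–6 via 4 – 2 – 5 – 10 – 6. So the diameter is 4.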